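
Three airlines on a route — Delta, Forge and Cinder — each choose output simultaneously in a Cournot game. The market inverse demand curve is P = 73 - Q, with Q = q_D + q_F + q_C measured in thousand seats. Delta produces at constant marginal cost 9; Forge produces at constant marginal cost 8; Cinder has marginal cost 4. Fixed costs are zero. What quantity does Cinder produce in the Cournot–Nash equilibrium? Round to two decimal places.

19.50

Delta's profit: π_D = (73 - Q)q_D - (9q_D). Setting ∂π_D/∂q_D = 0: 64 - 2q_D - (q_F + q_C) = 0.
Forge's profit: π_F = (73 - Q)q_F - (8q_F). Setting ∂π_F/∂q_F = 0: 65 - 2q_F - (q_D + q_C) = 0.
Cinder's profit: π_C = (73 - Q)q_C - (4q_C). Setting ∂π_C/∂q_C = 0: 69 - 2q_C - (q_D + q_F) = 0.
Adding the 3 first-order conditions: 198 − 4Q = 0, so Q = 99/2.
Back-substituting: q_D = (64 − 99/2) = 29/2, q_F = (65 − 99/2) = 31/2, q_C = (69 − 99/2) = 39/2.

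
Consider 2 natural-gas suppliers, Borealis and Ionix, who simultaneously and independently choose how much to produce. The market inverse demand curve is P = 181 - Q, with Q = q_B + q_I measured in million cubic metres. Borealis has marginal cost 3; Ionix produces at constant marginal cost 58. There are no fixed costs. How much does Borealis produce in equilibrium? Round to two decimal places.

Borealis's profit: π_B = (181 - Q)q_B - (3q_B). Setting ∂π_B/∂q_B = 0: 178 - 2q_B - (q_I) = 0.
Ionix's first-order condition: 123 - 2q_I - (q_B) = 0.
Best responses: q_B = (178 - q_I)/2, q_I = (123 - q_B)/2.
Substituting one into the other gives q_B = 233/3 and q_I = 68/3.

77.67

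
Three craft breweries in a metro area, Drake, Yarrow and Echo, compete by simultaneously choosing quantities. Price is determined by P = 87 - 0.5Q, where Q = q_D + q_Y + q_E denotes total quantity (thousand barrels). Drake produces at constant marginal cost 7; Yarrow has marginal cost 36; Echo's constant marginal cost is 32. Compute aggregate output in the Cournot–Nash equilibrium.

93

Drake's profit: π_D = (87 - 0.5Q)q_D - (7q_D). Setting ∂π_D/∂q_D = 0: 80 - q_D - (1/2)(q_Y + q_E) = 0.
Yarrow's first-order condition: 51 - q_Y - (1/2)(q_D + q_E) = 0.
Echo's profit: π_E = (87 - 0.5Q)q_E - (32q_E). Setting ∂π_E/∂q_E = 0: 55 - q_E - (1/2)(q_D + q_Y) = 0.
Summing all 3 equations gives 186 − 2Q = 0, hence Q = 93.
Back-substituting: q_D = (80 − 93/2)/(1/2) = 67, q_Y = (51 − 93/2)/(1/2) = 9, q_E = (55 − 93/2)/(1/2) = 17.
Total output Q = 67 + 9 + 17 = 93.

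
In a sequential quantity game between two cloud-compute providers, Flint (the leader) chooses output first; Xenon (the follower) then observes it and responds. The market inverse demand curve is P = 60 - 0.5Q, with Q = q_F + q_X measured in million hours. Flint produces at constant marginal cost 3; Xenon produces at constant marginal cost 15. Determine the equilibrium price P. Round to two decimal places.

20.25

Solve by backward induction. Given q_F, the follower Xenon maximises π_X = (60 - (1/2)q_F - (1/2)q_X)q_X - 15q_X.
Follower FOC: 45 - (1/2)q_F - q_X = 0, so q_X(q_F) = (45 - (1/2)q_F).
Flint substitutes q_X(q_F) into its own profit: π_F = q_F(60 - (1/2)q_F - (45 - (1/2)q_F)/2) - 3q_F = (75/2 - (1/4)q_F)q_F - 3q_F.
Maximising: ∂π_F/∂q_F = 69/2 - (1/2)q_F = 0, giving q_F = 69.
Then q_X = (45 - (1/2)·69) = 21/2.
Total output Q = 159/2, so price P = 60 - (1/2)·(159/2) = 81/4.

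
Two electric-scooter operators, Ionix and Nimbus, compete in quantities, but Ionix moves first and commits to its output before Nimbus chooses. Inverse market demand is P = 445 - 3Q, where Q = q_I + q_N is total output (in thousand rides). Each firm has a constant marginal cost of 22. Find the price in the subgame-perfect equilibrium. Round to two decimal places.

127.75

Solve by backward induction. Given q_I, the follower Nimbus maximises π_N = (445 - 3q_I - 3q_N)q_N - 22q_N.
∂π_N/∂q_N = 423 - 3q_I - 6q_N = 0 gives the reaction function q_N = (423 - 3q_I)/6.
Ionix substitutes q_N(q_I) into its own profit: π_I = q_I(445 - 3q_I - (423 - 3q_I)/2) - 22q_I = (467/2 - (3/2)q_I)q_I - 22q_I.
Maximising: ∂π_I/∂q_I = 423/2 - 3q_I = 0, giving q_I = 141/2.
Then q_N = (423 - 3·(141/2))/6 = 141/4.
Total output Q = 423/4, so price P = 445 - 3·(423/4) = 511/4.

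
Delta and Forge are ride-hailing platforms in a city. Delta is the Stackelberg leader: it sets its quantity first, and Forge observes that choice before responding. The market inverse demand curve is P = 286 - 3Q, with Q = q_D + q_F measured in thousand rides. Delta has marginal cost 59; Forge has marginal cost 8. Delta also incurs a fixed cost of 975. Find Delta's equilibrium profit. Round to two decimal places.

315.67

The follower Forge best-responds to any q_D: π_F = (286 - 3Q)q_F - 8q_F.
∂π_F/∂q_F = 278 - 3q_D - 6q_F = 0 gives the reaction function q_F = (278 - 3q_D)/6.
Delta substitutes q_F(q_D) into its own profit: π_D = q_D(286 - 3q_D - (278 - 3q_D)/2) - 59q_D = (147 - (3/2)q_D)q_D - 59q_D.
Leader FOC: 88 - 3q_D = 0, so q_D = 88/3.
Then q_F = (278 - 3·(88/3))/6 = 95/3.
Price P = 286 - 3·61 = 103.
Delta's profit: (103 - 59)·(88/3) - 975 = 947/3.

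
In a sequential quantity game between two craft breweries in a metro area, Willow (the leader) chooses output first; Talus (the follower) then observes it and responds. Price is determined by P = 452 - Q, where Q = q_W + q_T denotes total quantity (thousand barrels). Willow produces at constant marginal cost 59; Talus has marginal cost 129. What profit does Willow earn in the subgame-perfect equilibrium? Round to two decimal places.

26796.13

Solve by backward induction. Given q_W, the follower Talus maximises π_T = (452 - q_W - q_T)q_T - 129q_T.
Setting the follower's marginal profit to zero, 323 - q_W - 2q_T = 0, i.e. q_T = (323 - q_W)/2.
The leader anticipates this reaction. Substituting into P = 452 - Q gives P = 581/2 - (1/2)q_W, so π_W = (581/2 - (1/2)q_W)q_W - 59q_W.
The leader's first-order condition 463/2 - q_W = 0 yields q_W = 463/2.
Then q_T = (323 - 463/2)/2 = 183/4.
Price P = 452 - 1109/4 = 699/4.
Willow's profit: (699/4 - 59)·(463/2) = 26796.1250.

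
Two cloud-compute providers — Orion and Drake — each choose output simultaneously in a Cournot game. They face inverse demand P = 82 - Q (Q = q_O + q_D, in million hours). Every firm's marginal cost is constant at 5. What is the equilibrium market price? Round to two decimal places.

Each firm earns π_i = (82 - Q)q_i - 5q_i.
Setting ∂π_i/∂q_i = 0 with rivals' quantities fixed: 77 - 2q_i - q_j = 0.
With identical firms every q_j equals q_i, so q_j = q_i and 77 = 3q_i, giving q_i = 77/3.
Total output Q = 154/3, so price P = 82 - 154/3 = 92/3.

30.67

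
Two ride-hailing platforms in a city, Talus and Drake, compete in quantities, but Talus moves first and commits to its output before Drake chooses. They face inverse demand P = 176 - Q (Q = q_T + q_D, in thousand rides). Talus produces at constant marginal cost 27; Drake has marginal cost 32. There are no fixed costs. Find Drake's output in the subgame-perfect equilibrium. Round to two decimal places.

The follower Drake best-responds to any q_T: π_D = (176 - Q)q_D - 32q_D.
Follower FOC: 144 - q_T - 2q_D = 0, so q_D(q_T) = (144 - q_T)/2.
The leader anticipates this reaction. Substituting into P = 176 - Q gives P = 104 - (1/2)q_T, so π_T = (104 - (1/2)q_T)q_T - 27q_T.
Leader FOC: 77 - q_T = 0, so q_T = 77.
Then q_D = (144 - 77)/2 = 67/2.

33.50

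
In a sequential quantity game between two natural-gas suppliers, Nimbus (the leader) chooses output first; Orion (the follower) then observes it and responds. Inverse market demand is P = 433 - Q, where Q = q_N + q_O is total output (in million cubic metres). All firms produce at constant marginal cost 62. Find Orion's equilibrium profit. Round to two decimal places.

Solve by backward induction. Given q_N, the follower Orion maximises π_O = (433 - q_N - q_O)q_O - 62q_O.
Setting the follower's marginal profit to zero, 371 - q_N - 2q_O = 0, i.e. q_O = (371 - q_N)/2.
Nimbus substitutes q_O(q_N) into its own profit: π_N = q_N(433 - q_N - (371 - q_N)/2) - 62q_N = (495/2 - (1/2)q_N)q_N - 62q_N.
Leader FOC: 371/2 - q_N = 0, so q_N = 371/2.
Then q_O = (371 - 371/2)/2 = 371/4.
Price P = 433 - 1113/4 = 619/4.
Orion's profit: (619/4 - 62)·(371/4) = 8602.5625.

8602.56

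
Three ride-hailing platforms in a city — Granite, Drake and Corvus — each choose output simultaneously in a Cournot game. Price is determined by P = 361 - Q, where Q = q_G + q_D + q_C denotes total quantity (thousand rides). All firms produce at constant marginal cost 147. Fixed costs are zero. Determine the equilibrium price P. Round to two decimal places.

Each firm earns π_i = (361 - Q)q_i - 147q_i.
Setting ∂π_i/∂q_i = 0 with rivals' quantities fixed: 214 - 2q_i - Σ_{j≠i} q_j = 0.
By symmetry each firm produces the same amount; substituting Σ_{j≠i} q_j = 2q_i yields q_i = 214/4 = 107/2.
Total output Q = 321/2, so price P = 361 - 321/2 = 401/2.

200.50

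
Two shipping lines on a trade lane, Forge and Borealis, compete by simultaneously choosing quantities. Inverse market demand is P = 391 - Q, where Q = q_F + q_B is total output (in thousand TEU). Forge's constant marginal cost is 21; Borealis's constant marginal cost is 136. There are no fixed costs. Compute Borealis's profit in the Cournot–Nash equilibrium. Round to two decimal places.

2177.78

Forge's profit: π_F = (391 - Q)q_F - (21q_F). Setting ∂π_F/∂q_F = 0: 370 - 2q_F - (q_B) = 0.
Borealis's profit: π_B = (391 - Q)q_B - (136q_B). Setting ∂π_B/∂q_B = 0: 255 - 2q_B - (q_F) = 0.
Rearranging gives the reaction functions q_F = (370 - q_B)/2 and q_B = (255 - q_F)/2.
Solving the pair: q_F = 485/3, q_B = 140/3.
Price P = 391 - 625/3 = 548/3.
Borealis's profit: (548/3 - 136)·(140/3) = 2177.7778.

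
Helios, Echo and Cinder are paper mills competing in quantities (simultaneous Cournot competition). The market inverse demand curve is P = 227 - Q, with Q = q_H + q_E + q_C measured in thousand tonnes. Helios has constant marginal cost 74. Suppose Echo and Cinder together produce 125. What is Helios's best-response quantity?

With rivals' combined output fixed at 125, Helios's profit is π_H = (227 - 125 - q_H)q_H - (74q_H) = (102 - q_H)q_H - (74q_H).
∂π_H/∂q_H = 28 - 2q_H = 0, so q_H = 14.

14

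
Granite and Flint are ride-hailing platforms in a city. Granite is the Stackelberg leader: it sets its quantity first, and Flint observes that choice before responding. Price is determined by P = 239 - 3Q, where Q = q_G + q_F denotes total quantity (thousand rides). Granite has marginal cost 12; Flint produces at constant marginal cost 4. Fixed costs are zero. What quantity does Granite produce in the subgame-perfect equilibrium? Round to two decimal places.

The follower Flint best-responds to any q_G: π_F = (239 - 3Q)q_F - 4q_F.
Setting the follower's marginal profit to zero, 235 - 3q_G - 6q_F = 0, i.e. q_F = (235 - 3q_G)/6.
Granite substitutes q_F(q_G) into its own profit: π_G = q_G(239 - 3q_G - (235 - 3q_G)/2) - 12q_G = (243/2 - (3/2)q_G)q_G - 12q_G.
Maximising: ∂π_G/∂q_G = 219/2 - 3q_G = 0, giving q_G = 73/2.
Then q_F = (235 - 3·(73/2))/6 = 251/12.

36.50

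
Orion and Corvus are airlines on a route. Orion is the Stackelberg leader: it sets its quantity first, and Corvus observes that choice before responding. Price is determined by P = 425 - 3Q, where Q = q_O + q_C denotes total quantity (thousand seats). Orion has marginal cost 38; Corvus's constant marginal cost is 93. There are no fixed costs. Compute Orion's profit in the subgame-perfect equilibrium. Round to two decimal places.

8140.17

Solve by backward induction. Given q_O, the follower Corvus maximises π_C = (425 - 3q_O - 3q_C)q_C - 93q_C.
Follower FOC: 332 - 3q_O - 6q_C = 0, so q_C(q_O) = (332 - 3q_O)/6.
Orion substitutes q_C(q_O) into its own profit: π_O = q_O(425 - 3q_O - (332 - 3q_O)/2) - 38q_O = (259 - (3/2)q_O)q_O - 38q_O.
The leader's first-order condition 221 - 3q_O = 0 yields q_O = 221/3.
Then q_C = (332 - 3·(221/3))/6 = 37/2.
Price P = 425 - 3·(553/6) = 297/2.
Orion's profit: (297/2 - 38)·(221/3) = 8140.1667.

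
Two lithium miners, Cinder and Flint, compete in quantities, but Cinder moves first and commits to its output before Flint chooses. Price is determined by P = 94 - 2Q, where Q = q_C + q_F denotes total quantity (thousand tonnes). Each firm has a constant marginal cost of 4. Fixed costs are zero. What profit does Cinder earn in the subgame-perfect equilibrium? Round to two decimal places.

506.25

Solve by backward induction. Given q_C, the follower Flint maximises π_F = (94 - 2q_C - 2q_F)q_F - 4q_F.
Setting the follower's marginal profit to zero, 90 - 2q_C - 4q_F = 0, i.e. q_F = (90 - 2q_C)/4.
The leader anticipates this reaction. Substituting into P = 94 - 2Q gives P = 49 - q_C, so π_C = (49 - q_C)q_C - 4q_C.
The leader's first-order condition 45 - 2q_C = 0 yields q_C = 45/2.
Then q_F = (90 - 2·(45/2))/4 = 45/4.
Price P = 94 - 2·(135/4) = 53/2.
Cinder's profit: (53/2 - 4)·(45/2) = 506.2500.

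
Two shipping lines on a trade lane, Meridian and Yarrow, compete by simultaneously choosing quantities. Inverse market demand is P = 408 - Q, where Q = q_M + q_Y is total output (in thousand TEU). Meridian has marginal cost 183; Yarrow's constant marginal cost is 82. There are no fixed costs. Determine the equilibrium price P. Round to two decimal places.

224.33

Meridian's profit: π_M = (408 - Q)q_M - (183q_M). Setting ∂π_M/∂q_M = 0: 225 - 2q_M - (q_Y) = 0.
Yarrow's first-order condition: 326 - 2q_Y - (q_M) = 0.
Best responses: q_M = (225 - q_Y)/2, q_Y = (326 - q_M)/2.
Solving the pair: q_M = 124/3, q_Y = 427/3.
Total output Q = 551/3, so price P = 408 - 551/3 = 673/3.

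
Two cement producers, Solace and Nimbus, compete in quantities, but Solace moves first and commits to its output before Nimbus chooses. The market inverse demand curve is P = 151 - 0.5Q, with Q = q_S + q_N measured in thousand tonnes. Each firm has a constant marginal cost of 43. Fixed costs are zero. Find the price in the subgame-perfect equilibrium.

The follower Nimbus best-responds to any q_S: π_N = (151 - 0.5Q)q_N - 43q_N.
Follower FOC: 108 - (1/2)q_S - q_N = 0, so q_N(q_S) = (108 - (1/2)q_S).
Solace substitutes q_N(q_S) into its own profit: π_S = q_S(151 - (1/2)q_S - (108 - (1/2)q_S)/2) - 43q_S = (97 - (1/4)q_S)q_S - 43q_S.
Maximising: ∂π_S/∂q_S = 54 - (1/2)q_S = 0, giving q_S = 108.
Then q_N = (108 - (1/2)·108) = 54.
Total output Q = 162, so price P = 151 - (1/2)·162 = 70.

70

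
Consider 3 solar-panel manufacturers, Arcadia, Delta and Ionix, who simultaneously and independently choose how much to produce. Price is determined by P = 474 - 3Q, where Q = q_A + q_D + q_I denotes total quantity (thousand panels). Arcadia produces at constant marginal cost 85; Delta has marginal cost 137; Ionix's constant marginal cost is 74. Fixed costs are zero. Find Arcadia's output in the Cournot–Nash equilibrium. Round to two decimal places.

35.83

Arcadia's profit: π_A = (474 - 3Q)q_A - (85q_A). Setting ∂π_A/∂q_A = 0: 389 - 6q_A - 3(q_D + q_I) = 0.
Delta's first-order condition: 337 - 6q_D - 3(q_A + q_I) = 0.
Ionix's first-order condition: 400 - 6q_I - 3(q_A + q_D) = 0.
Adding the 3 first-order conditions: 1126 − 12Q = 0, so Q = 563/6.
Back-substituting: q_A = (389 − 563/2)/3 = 215/6, q_D = (337 − 563/2)/3 = 37/2, q_I = (400 − 563/2)/3 = 79/2.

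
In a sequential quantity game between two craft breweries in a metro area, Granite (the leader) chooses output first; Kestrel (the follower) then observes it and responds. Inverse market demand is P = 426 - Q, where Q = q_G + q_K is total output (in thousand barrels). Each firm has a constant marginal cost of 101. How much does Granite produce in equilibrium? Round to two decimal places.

162.50

The follower Kestrel best-responds to any q_G: π_K = (426 - Q)q_K - 101q_K.
Follower FOC: 325 - q_G - 2q_K = 0, so q_K(q_G) = (325 - q_G)/2.
The leader anticipates this reaction. Substituting into P = 426 - Q gives P = 527/2 - (1/2)q_G, so π_G = (527/2 - (1/2)q_G)q_G - 101q_G.
Maximising: ∂π_G/∂q_G = 325/2 - q_G = 0, giving q_G = 325/2.
Then q_K = (325 - 325/2)/2 = 325/4.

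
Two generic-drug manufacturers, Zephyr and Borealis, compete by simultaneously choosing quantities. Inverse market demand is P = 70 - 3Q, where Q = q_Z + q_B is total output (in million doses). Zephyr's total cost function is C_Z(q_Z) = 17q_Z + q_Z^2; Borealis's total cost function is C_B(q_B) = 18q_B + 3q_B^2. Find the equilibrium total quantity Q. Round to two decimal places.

8.47

Zephyr's profit: π_Z = (70 - 3Q)q_Z - (17q_Z + q_Z²). Setting ∂π_Z/∂q_Z = 0: 53 - 8q_Z - 3(q_B) = 0.
Borealis's profit: π_B = (70 - 3Q)q_B - (18q_B + 3q_B²). Setting ∂π_B/∂q_B = 0: 52 - 12q_B - 3(q_Z) = 0.
Best responses: q_Z = (53 - 3q_B)/8, q_B = (52 - 3q_Z)/12.
Solving the pair: q_Z = 160/29, q_B = 257/87.
Total output Q = 160/29 + 257/87 = 737/87.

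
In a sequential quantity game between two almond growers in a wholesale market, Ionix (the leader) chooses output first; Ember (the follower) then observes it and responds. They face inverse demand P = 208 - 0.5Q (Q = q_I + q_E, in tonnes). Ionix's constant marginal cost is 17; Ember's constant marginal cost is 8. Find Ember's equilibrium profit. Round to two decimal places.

5940.50

The follower Ember best-responds to any q_I: π_E = (208 - 0.5Q)q_E - 8q_E.
Follower FOC: 200 - (1/2)q_I - q_E = 0, so q_E(q_I) = (200 - (1/2)q_I).
Ionix substitutes q_E(q_I) into its own profit: π_I = q_I(208 - (1/2)q_I - (200 - (1/2)q_I)/2) - 17q_I = (108 - (1/4)q_I)q_I - 17q_I.
The leader's first-order condition 91 - (1/2)q_I = 0 yields q_I = 182.
Then q_E = (200 - (1/2)·182) = 109.
Price P = 208 - (1/2)·291 = 125/2.
Ember's profit: (125/2 - 8)·109 = 5940.5000.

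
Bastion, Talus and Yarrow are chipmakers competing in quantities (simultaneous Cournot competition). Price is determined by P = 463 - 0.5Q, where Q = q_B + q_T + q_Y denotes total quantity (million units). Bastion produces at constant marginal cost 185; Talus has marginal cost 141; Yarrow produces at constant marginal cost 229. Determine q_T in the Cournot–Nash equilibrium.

227

Bastion's profit: π_B = (463 - 0.5Q)q_B - (185q_B). Setting ∂π_B/∂q_B = 0: 278 - q_B - (1/2)(q_T + q_Y) = 0.
Talus's profit: π_T = (463 - 0.5Q)q_T - (141q_T). Setting ∂π_T/∂q_T = 0: 322 - q_T - (1/2)(q_B + q_Y) = 0.
Yarrow's profit: π_Y = (463 - 0.5Q)q_Y - (229q_Y). Setting ∂π_Y/∂q_Y = 0: 234 - q_Y - (1/2)(q_B + q_T) = 0.
Adding the 3 conditions: 834 − Q − Q = 0, i.e. Q = 417.
Back-substituting: q_B = (278 − 417/2)/(1/2) = 139, q_T = (322 − 417/2)/(1/2) = 227, q_Y = (234 − 417/2)/(1/2) = 51.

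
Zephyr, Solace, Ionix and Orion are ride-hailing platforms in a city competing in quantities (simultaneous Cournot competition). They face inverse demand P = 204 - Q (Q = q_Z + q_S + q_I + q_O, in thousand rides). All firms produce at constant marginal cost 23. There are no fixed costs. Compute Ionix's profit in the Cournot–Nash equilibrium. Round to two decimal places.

Each firm earns π_i = (204 - Q)q_i - 23q_i.
Setting ∂π_i/∂q_i = 0 with rivals' quantities fixed: 181 - 2q_i - Σ_{j≠i} q_j = 0.
By symmetry each firm produces the same amount; substituting Σ_{j≠i} q_j = 3q_i yields q_i = 181/5.
Price P = 204 - 724/5 = 296/5.
Ionix's profit: (296/5 - 23)·(181/5) = 1310.4400.

1310.44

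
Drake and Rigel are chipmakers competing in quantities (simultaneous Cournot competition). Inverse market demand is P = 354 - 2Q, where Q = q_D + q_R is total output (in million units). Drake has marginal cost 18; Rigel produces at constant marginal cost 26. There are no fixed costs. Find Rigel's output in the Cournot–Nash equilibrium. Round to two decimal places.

53.33

Drake's profit: π_D = (354 - 2Q)q_D - (18q_D). Setting ∂π_D/∂q_D = 0: 336 - 4q_D - 2(q_R) = 0.
Rigel's first-order condition: 328 - 4q_R - 2(q_D) = 0.
So q_D = (336 - 2q_R)/4 and q_R = (328 - 2q_D)/4.
Solving the pair: q_D = 172/3, q_R = 160/3.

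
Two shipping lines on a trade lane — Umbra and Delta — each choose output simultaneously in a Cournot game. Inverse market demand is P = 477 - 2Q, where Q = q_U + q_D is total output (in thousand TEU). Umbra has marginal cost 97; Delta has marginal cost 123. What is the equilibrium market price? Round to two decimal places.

Umbra's profit: π_U = (477 - 2Q)q_U - (97q_U). Setting ∂π_U/∂q_U = 0: 380 - 4q_U - 2(q_D) = 0.
Delta's first-order condition: 354 - 4q_D - 2(q_U) = 0.
So q_U = (380 - 2q_D)/4 and q_D = (354 - 2q_U)/4.
Solving the pair: q_U = 203/3, q_D = 164/3.
Total output Q = 367/3, so price P = 477 - 2·(367/3) = 697/3.

232.33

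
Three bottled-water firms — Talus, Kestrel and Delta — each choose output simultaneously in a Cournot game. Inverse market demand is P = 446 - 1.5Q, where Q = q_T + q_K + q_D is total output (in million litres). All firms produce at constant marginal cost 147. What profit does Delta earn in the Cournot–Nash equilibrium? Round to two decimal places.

Each firm earns π_i = (446 - 1.5Q)q_i - 147q_i.
First-order condition (treating rivals' output as given): 299 - 3q_i - (3/2)·Σ_{j≠i} q_j = 0.
With identical firms every q_j equals q_i, so Σ_{j≠i} q_j = 2q_i and 299 = 6q_i, giving q_i = 299/6.
Price P = 446 - (3/2)·(299/2) = 887/4.
Delta's profit: (887/4 - 147)·(299/6) = 3725.0417.

3725.04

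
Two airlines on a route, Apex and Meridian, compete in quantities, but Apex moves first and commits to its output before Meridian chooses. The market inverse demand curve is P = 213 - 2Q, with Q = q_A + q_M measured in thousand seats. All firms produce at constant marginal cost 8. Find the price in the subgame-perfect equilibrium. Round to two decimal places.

59.25

Solve by backward induction. Given q_A, the follower Meridian maximises π_M = (213 - 2q_A - 2q_M)q_M - 8q_M.
Setting the follower's marginal profit to zero, 205 - 2q_A - 4q_M = 0, i.e. q_M = (205 - 2q_A)/4.
Apex substitutes q_M(q_A) into its own profit: π_A = q_A(213 - 2q_A - (205 - 2q_A)/2) - 8q_A = (221/2 - q_A)q_A - 8q_A.
Leader FOC: 205/2 - 2q_A = 0, so q_A = 205/4.
Then q_M = (205 - 2·(205/4))/4 = 205/8.
Total output Q = 615/8, so price P = 213 - 2·(615/8) = 237/4.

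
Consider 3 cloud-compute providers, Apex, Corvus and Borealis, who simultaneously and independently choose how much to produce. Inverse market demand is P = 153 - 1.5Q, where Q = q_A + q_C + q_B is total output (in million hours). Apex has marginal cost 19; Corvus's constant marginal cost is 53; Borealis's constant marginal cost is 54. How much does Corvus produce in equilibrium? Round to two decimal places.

Apex's profit: π_A = (153 - 1.5Q)q_A - (19q_A). Setting ∂π_A/∂q_A = 0: 134 - 3q_A - (3/2)(q_C + q_B) = 0.
Corvus's profit: π_C = (153 - 1.5Q)q_C - (53q_C). Setting ∂π_C/∂q_C = 0: 100 - 3q_C - (3/2)(q_A + q_B) = 0.
Borealis's first-order condition: 99 - 3q_B - (3/2)(q_A + q_C) = 0.
Summing all 3 equations gives 333 − 6Q = 0, hence Q = 111/2.
Back-substituting: q_A = (134 − 333/4)/(3/2) = 203/6, q_C = (100 − 333/4)/(3/2) = 67/6, q_B = (99 − 333/4)/(3/2) = 21/2.

11.17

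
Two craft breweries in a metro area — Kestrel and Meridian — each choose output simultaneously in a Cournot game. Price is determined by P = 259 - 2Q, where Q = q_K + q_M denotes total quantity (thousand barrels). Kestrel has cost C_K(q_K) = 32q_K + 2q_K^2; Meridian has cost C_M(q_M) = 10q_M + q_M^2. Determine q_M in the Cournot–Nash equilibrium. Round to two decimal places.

Kestrel's profit: π_K = (259 - 2Q)q_K - (32q_K + 2q_K²). Setting ∂π_K/∂q_K = 0: 227 - 8q_K - 2(q_M) = 0.
Meridian's profit: π_M = (259 - 2Q)q_M - (10q_M + q_M²). Setting ∂π_M/∂q_M = 0: 249 - 6q_M - 2(q_K) = 0.
So q_K = (227 - 2q_M)/8 and q_M = (249 - 2q_K)/6.
Substituting one into the other gives q_K = 216/11 and q_M = 769/22.

34.95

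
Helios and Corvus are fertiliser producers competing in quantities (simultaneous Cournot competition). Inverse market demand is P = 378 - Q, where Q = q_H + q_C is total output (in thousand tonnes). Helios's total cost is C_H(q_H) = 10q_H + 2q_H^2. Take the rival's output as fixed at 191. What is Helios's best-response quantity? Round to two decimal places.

29.50

With the rival's output fixed at 191, Helios's profit is π_H = (378 - 191 - q_H)q_H - (10q_H + 2q_H²) = (187 - q_H)q_H - (10q_H + 2q_H²).
∂π_H/∂q_H = 177 - 6q_H = 0, so q_H = 59/2.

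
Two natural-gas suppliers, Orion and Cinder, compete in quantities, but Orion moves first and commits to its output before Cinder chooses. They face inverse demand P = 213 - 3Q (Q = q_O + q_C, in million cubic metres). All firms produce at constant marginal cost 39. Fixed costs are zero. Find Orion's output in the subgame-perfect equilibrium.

29

The follower Cinder best-responds to any q_O: π_C = (213 - 3Q)q_C - 39q_C.
Follower FOC: 174 - 3q_O - 6q_C = 0, so q_C(q_O) = (174 - 3q_O)/6.
Orion substitutes q_C(q_O) into its own profit: π_O = q_O(213 - 3q_O - (174 - 3q_O)/2) - 39q_O = (126 - (3/2)q_O)q_O - 39q_O.
Maximising: ∂π_O/∂q_O = 87 - 3q_O = 0, giving q_O = 29.
Then q_C = (174 - 3·29)/6 = 29/2.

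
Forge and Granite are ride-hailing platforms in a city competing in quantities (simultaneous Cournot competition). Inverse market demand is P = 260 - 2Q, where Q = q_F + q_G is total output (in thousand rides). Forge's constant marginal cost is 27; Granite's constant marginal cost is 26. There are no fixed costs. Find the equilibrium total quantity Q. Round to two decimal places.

77.83

Forge's profit: π_F = (260 - 2Q)q_F - (27q_F). Setting ∂π_F/∂q_F = 0: 233 - 4q_F - 2(q_G) = 0.
Granite's profit: π_G = (260 - 2Q)q_G - (26q_G). Setting ∂π_G/∂q_G = 0: 234 - 4q_G - 2(q_F) = 0.
Best responses: q_F = (233 - 2q_G)/4, q_G = (234 - 2q_F)/4.
Solving the pair: q_F = 116/3, q_G = 235/6.
Total output Q = 116/3 + 235/6 = 467/6.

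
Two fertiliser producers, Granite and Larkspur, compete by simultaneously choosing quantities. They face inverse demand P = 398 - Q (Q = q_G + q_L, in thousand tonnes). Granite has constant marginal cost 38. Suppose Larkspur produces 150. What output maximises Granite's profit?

With the rival's output fixed at 150, Granite's profit is π_G = (398 - 150 - q_G)q_G - (38q_G) = (248 - q_G)q_G - (38q_G).
∂π_G/∂q_G = 210 - 2q_G = 0, so q_G = 105.

105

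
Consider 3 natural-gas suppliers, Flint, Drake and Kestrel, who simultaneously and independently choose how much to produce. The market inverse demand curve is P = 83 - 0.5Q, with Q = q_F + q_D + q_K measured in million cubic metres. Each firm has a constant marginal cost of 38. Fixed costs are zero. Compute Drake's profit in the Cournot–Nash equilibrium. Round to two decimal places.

A representative firm's profit is π_i = q_i(83 - 0.5Q) - 38q_i.
Setting ∂π_i/∂q_i = 0 with rivals' quantities fixed: 45 - q_i - (1/2)·Σ_{j≠i} q_j = 0.
By symmetry each firm produces the same amount; substituting Σ_{j≠i} q_j = 2q_i yields q_i = 45/2.
Price P = 83 - (1/2)·(135/2) = 197/4.
Drake's profit: (197/4 - 38)·(45/2) = 253.1250.

253.13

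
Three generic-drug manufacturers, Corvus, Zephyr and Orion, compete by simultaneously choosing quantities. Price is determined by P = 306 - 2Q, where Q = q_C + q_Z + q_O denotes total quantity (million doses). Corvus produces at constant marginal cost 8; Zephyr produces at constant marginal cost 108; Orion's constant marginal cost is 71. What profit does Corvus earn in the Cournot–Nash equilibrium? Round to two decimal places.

Corvus's profit: π_C = (306 - 2Q)q_C - (8q_C). Setting ∂π_C/∂q_C = 0: 298 - 4q_C - 2(q_Z + q_O) = 0.
Zephyr's first-order condition: 198 - 4q_Z - 2(q_C + q_O) = 0.
Orion's profit: π_O = (306 - 2Q)q_O - (71q_O). Setting ∂π_O/∂q_O = 0: 235 - 4q_O - 2(q_C + q_Z) = 0.
Summing all 3 equations gives 731 − 8Q = 0, hence Q = 731/8.
Back-substituting: q_C = (298 − 731/4)/2 = 461/8, q_Z = (198 − 731/4)/2 = 61/8, q_O = (235 − 731/4)/2 = 209/8.
Price P = 306 - 2·(731/8) = 493/4.
Corvus's profit: (493/4 - 8)·(461/8) = 6641.2813.

6641.28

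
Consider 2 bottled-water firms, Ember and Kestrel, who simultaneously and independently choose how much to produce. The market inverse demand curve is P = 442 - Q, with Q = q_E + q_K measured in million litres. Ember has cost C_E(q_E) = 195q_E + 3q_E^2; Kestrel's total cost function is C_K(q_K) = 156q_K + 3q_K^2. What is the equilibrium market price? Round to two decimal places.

Ember's profit: π_E = (442 - Q)q_E - (195q_E + 3q_E²). Setting ∂π_E/∂q_E = 0: 247 - 8q_E - (q_K) = 0.
Kestrel's profit: π_K = (442 - Q)q_K - (156q_K + 3q_K²). Setting ∂π_K/∂q_K = 0: 286 - 8q_K - (q_E) = 0.
Rearranging gives the reaction functions q_E = (247 - q_K)/8 and q_K = (286 - q_E)/8.
Solving the pair: q_E = 1690/63, q_K = 32.3968.
Total output Q = 533/9, so price P = 442 - 533/9 = 382.7778.

382.78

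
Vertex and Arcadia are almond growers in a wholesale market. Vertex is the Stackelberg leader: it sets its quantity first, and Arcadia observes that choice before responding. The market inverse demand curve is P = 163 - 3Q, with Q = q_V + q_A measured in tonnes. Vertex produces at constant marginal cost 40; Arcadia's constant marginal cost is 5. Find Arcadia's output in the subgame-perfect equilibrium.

19

Solve by backward induction. Given q_V, the follower Arcadia maximises π_A = (163 - 3q_V - 3q_A)q_A - 5q_A.
Setting the follower's marginal profit to zero, 158 - 3q_V - 6q_A = 0, i.e. q_A = (158 - 3q_V)/6.
The leader anticipates this reaction. Substituting into P = 163 - 3Q gives P = 84 - (3/2)q_V, so π_V = (84 - (3/2)q_V)q_V - 40q_V.
Maximising: ∂π_V/∂q_V = 44 - 3q_V = 0, giving q_V = 44/3.
Then q_A = (158 - 3·(44/3))/6 = 19.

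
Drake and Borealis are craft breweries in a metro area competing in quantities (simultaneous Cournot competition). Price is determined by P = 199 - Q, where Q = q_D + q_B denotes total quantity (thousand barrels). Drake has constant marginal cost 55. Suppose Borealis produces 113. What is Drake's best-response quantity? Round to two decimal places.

With the rival's output fixed at 113, Drake's profit is π_D = (199 - 113 - q_D)q_D - (55q_D) = (86 - q_D)q_D - (55q_D).
∂π_D/∂q_D = 31 - 2q_D = 0, so q_D = 31/2.

15.50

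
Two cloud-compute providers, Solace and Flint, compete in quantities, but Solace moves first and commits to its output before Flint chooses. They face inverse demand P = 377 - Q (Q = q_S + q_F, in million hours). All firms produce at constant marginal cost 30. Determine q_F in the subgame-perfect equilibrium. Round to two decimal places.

86.75

Solve by backward induction. Given q_S, the follower Flint maximises π_F = (377 - q_S - q_F)q_F - 30q_F.
Setting the follower's marginal profit to zero, 347 - q_S - 2q_F = 0, i.e. q_F = (347 - q_S)/2.
Solace substitutes q_F(q_S) into its own profit: π_S = q_S(377 - q_S - (347 - q_S)/2) - 30q_S = (407/2 - (1/2)q_S)q_S - 30q_S.
Maximising: ∂π_S/∂q_S = 347/2 - q_S = 0, giving q_S = 347/2.
Then q_F = (347 - 347/2)/2 = 347/4.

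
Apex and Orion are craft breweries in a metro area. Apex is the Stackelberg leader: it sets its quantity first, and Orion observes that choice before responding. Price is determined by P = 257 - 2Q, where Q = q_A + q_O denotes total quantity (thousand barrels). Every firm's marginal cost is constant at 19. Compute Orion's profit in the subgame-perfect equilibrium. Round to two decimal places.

1770.13

The follower Orion best-responds to any q_A: π_O = (257 - 2Q)q_O - 19q_O.
Setting the follower's marginal profit to zero, 238 - 2q_A - 4q_O = 0, i.e. q_O = (238 - 2q_A)/4.
Apex substitutes q_O(q_A) into its own profit: π_A = q_A(257 - 2q_A - (238 - 2q_A)/2) - 19q_A = (138 - q_A)q_A - 19q_A.
Leader FOC: 119 - 2q_A = 0, so q_A = 119/2.
Then q_O = (238 - 2·(119/2))/4 = 119/4.
Price P = 257 - 2·(357/4) = 157/2.
Orion's profit: (157/2 - 19)·(119/4) = 1770.1250.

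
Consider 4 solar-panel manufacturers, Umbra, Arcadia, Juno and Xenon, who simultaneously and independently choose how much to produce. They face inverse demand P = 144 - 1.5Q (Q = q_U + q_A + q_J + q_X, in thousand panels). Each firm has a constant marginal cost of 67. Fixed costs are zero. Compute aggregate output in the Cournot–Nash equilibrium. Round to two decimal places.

A representative firm's profit is π_i = q_i(144 - 1.5Q) - 67q_i.
Setting ∂π_i/∂q_i = 0 with rivals' quantities fixed: 77 - 3q_i - (3/2)·Σ_{j≠i} q_j = 0.
By symmetry each firm produces the same amount; substituting Σ_{j≠i} q_j = 3q_i yields q_i = 77/(15/2) = 154/15.
Total output Q = 154/15 + 154/15 + 154/15 + 154/15 = 616/15.

41.07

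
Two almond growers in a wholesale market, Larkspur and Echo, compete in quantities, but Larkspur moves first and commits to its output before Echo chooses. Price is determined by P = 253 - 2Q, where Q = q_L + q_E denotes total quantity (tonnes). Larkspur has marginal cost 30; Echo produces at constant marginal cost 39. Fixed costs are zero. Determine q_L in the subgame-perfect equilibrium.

58

The follower Echo best-responds to any q_L: π_E = (253 - 2Q)q_E - 39q_E.
Follower FOC: 214 - 2q_L - 4q_E = 0, so q_E(q_L) = (214 - 2q_L)/4.
Larkspur substitutes q_E(q_L) into its own profit: π_L = q_L(253 - 2q_L - (214 - 2q_L)/2) - 30q_L = (146 - q_L)q_L - 30q_L.
Maximising: ∂π_L/∂q_L = 116 - 2q_L = 0, giving q_L = 58.
Then q_E = (214 - 2·58)/4 = 49/2.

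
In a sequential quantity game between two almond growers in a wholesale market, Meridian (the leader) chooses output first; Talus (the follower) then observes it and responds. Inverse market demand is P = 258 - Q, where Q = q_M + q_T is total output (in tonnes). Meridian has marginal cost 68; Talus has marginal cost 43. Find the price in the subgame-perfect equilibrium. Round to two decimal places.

109.25

The follower Talus best-responds to any q_M: π_T = (258 - Q)q_T - 43q_T.
Follower FOC: 215 - q_M - 2q_T = 0, so q_T(q_M) = (215 - q_M)/2.
The leader anticipates this reaction. Substituting into P = 258 - Q gives P = 301/2 - (1/2)q_M, so π_M = (301/2 - (1/2)q_M)q_M - 68q_M.
Maximising: ∂π_M/∂q_M = 165/2 - q_M = 0, giving q_M = 165/2.
Then q_T = (215 - 165/2)/2 = 265/4.
Total output Q = 595/4, so price P = 258 - 595/4 = 437/4.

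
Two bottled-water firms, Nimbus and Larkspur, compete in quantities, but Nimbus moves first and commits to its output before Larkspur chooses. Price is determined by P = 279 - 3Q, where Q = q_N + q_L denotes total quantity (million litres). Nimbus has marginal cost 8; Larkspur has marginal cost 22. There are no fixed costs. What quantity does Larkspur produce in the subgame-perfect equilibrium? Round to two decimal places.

The follower Larkspur best-responds to any q_N: π_L = (279 - 3Q)q_L - 22q_L.
Setting the follower's marginal profit to zero, 257 - 3q_N - 6q_L = 0, i.e. q_L = (257 - 3q_N)/6.
The leader anticipates this reaction. Substituting into P = 279 - 3Q gives P = 301/2 - (3/2)q_N, so π_N = (301/2 - (3/2)q_N)q_N - 8q_N.
Leader FOC: 285/2 - 3q_N = 0, so q_N = 95/2.
Then q_L = (257 - 3·(95/2))/6 = 229/12.

19.08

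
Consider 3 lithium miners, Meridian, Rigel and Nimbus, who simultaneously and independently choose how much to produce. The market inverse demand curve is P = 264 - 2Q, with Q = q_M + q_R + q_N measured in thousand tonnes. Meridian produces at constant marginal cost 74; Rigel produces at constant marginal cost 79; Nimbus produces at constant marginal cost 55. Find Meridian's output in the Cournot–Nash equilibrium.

22

Meridian's profit: π_M = (264 - 2Q)q_M - (74q_M). Setting ∂π_M/∂q_M = 0: 190 - 4q_M - 2(q_R + q_N) = 0.
Rigel's profit: π_R = (264 - 2Q)q_R - (79q_R). Setting ∂π_R/∂q_R = 0: 185 - 4q_R - 2(q_M + q_N) = 0.
Nimbus's profit: π_N = (264 - 2Q)q_N - (55q_N). Setting ∂π_N/∂q_N = 0: 209 - 4q_N - 2(q_M + q_R) = 0.
Adding the 3 conditions: 584 − 4Q − 4Q = 0, i.e. Q = 73.
Back-substituting: q_M = (190 − 146)/2 = 22, q_R = (185 − 146)/2 = 39/2, q_N = (209 − 146)/2 = 63/2.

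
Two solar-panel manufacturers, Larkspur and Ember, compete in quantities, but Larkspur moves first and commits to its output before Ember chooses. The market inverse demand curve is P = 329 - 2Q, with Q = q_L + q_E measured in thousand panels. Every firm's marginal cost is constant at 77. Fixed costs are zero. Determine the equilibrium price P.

140

Solve by backward induction. Given q_L, the follower Ember maximises π_E = (329 - 2q_L - 2q_E)q_E - 77q_E.
∂π_E/∂q_E = 252 - 2q_L - 4q_E = 0 gives the reaction function q_E = (252 - 2q_L)/4.
The leader anticipates this reaction. Substituting into P = 329 - 2Q gives P = 203 - q_L, so π_L = (203 - q_L)q_L - 77q_L.
Maximising: ∂π_L/∂q_L = 126 - 2q_L = 0, giving q_L = 63.
Then q_E = (252 - 2·63)/4 = 63/2.
Total output Q = 189/2, so price P = 329 - 2·(189/2) = 140.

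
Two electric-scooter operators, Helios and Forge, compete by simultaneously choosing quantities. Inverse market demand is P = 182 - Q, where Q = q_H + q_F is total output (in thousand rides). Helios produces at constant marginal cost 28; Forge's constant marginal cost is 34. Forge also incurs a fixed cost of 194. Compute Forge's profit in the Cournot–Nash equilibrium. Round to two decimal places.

2046.44

Helios's profit: π_H = (182 - Q)q_H - (28q_H). Setting ∂π_H/∂q_H = 0: 154 - 2q_H - (q_F) = 0.
Forge's first-order condition: 148 - 2q_F - (q_H) = 0.
So q_H = (154 - q_F)/2 and q_F = (148 - q_H)/2.
Solving the pair: q_H = 160/3, q_F = 142/3.
Price P = 182 - 302/3 = 244/3.
Forge's profit: (244/3 - 34)·(142/3) - 194 = 2046.4444.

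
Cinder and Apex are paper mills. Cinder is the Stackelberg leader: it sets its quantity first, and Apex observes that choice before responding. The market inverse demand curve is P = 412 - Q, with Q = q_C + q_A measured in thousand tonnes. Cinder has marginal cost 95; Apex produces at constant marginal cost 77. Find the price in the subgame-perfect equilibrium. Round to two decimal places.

169.75

The follower Apex best-responds to any q_C: π_A = (412 - Q)q_A - 77q_A.
Setting the follower's marginal profit to zero, 335 - q_C - 2q_A = 0, i.e. q_A = (335 - q_C)/2.
The leader anticipates this reaction. Substituting into P = 412 - Q gives P = 489/2 - (1/2)q_C, so π_C = (489/2 - (1/2)q_C)q_C - 95q_C.
Leader FOC: 299/2 - q_C = 0, so q_C = 299/2.
Then q_A = (335 - 299/2)/2 = 371/4.
Total output Q = 969/4, so price P = 412 - 969/4 = 679/4.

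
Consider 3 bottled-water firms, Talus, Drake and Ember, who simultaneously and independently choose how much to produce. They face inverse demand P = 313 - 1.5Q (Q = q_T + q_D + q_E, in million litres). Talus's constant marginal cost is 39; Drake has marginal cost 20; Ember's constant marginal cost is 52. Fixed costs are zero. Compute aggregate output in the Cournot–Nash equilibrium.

Talus's profit: π_T = (313 - 1.5Q)q_T - (39q_T). Setting ∂π_T/∂q_T = 0: 274 - 3q_T - (3/2)(q_D + q_E) = 0.
Drake's first-order condition: 293 - 3q_D - (3/2)(q_T + q_E) = 0.
Ember's first-order condition: 261 - 3q_E - (3/2)(q_T + q_D) = 0.
Adding the 3 conditions: 828 − 3Q − 3Q = 0, i.e. Q = 138.
Back-substituting: q_T = (274 − 207)/(3/2) = 134/3, q_D = (293 − 207)/(3/2) = 172/3, q_E = (261 − 207)/(3/2) = 36.
Total output Q = 134/3 + 172/3 + 36 = 138.

138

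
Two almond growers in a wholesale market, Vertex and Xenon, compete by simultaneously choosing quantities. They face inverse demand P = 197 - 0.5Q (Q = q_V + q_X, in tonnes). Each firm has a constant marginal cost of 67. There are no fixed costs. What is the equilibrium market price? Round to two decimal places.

110.33

A representative firm's profit is π_i = q_i(197 - 0.5Q) - 67q_i.
Setting ∂π_i/∂q_i = 0 with rivals' quantities fixed: 130 - q_i - (1/2)q_j = 0.
With identical firms every q_j equals q_i, so q_j = q_i and 130 = (3/2)q_i, giving q_i = 260/3.
Total output Q = 520/3, so price P = 197 - (1/2)·(520/3) = 331/3.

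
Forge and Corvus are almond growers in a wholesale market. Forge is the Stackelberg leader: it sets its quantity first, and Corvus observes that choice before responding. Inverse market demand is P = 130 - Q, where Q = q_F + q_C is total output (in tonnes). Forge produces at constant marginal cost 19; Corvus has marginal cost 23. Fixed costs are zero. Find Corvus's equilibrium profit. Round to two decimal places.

The follower Corvus best-responds to any q_F: π_C = (130 - Q)q_C - 23q_C.
Follower FOC: 107 - q_F - 2q_C = 0, so q_C(q_F) = (107 - q_F)/2.
Forge substitutes q_C(q_F) into its own profit: π_F = q_F(130 - q_F - (107 - q_F)/2) - 19q_F = (153/2 - (1/2)q_F)q_F - 19q_F.
Maximising: ∂π_F/∂q_F = 115/2 - q_F = 0, giving q_F = 115/2.
Then q_C = (107 - 115/2)/2 = 99/4.
Price P = 130 - 329/4 = 191/4.
Corvus's profit: (191/4 - 23)·(99/4) = 612.5625.

612.56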